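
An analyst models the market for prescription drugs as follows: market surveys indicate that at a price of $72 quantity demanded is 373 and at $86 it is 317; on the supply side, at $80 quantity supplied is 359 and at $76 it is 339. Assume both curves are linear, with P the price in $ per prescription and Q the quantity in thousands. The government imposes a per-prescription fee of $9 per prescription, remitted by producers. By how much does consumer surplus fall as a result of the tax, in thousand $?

Consumer surplus falls by $1695 thousand.

Demand slope: (317 − 373)/(86 − 72) = -4, so Qd = 661 − 4P.
Supply slope: (339 − 359)/(76 − 80) = 5, so Qs = 5P − 41.
Without the tax, 661 − 4P = 5P − 41 gives 9P = 702, so P* = $78 and Q* = 349.
With the tax collected from producers, supply shifts: Qs = 5(P − 9) − 41.
New equilibrium: consumers pay $83, producers receive $74, Q = 329. (Wedge: Pb − Ps = 9.)
ΔCS is the trapezoid between Q = 329 and Q = 349 of height $5: ½ · (349 + 329) · 5 = $1695.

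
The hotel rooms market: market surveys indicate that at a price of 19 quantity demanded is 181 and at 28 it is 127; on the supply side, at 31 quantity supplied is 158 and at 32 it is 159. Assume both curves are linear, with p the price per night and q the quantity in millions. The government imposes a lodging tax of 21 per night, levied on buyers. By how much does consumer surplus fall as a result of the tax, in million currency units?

Consumer surplus falls by 426 million.

Demand slope: (127 − 181)/(28 − 19) = -6, so qd = 295 − 6p.
Supply slope: (159 − 158)/(32 − 31) = 1, so qs = p + 127.
Before the tax: set 295 − 6p = p + 127 → p* = 24, q* = 151.
With the tax collected from buyers, demand (in seller-price terms) shifts: qd = 295 − 6(p + 21).
New equilibrium: buyers pay 27, suppliers receive 6, q = 133. (Wedge: pb − ps = 21.)
ΔCS is the trapezoid between Q = 133 and Q = 151 of height 3: ½ · (151 + 133) · 3 = 426.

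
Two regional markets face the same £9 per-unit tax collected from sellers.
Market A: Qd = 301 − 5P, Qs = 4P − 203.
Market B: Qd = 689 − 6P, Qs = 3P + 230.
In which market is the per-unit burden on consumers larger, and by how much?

Market A: pre-tax P* = £56, Q* = 21; post-tax Q = 1; per-unit burden on consumers = £4.
Market B: pre-tax P* = £51, Q* = 383; post-tax Q = 365; per-unit burden on consumers = £3.
Difference: £4 vs £3 → market A is larger by £1.

Market A, by £1.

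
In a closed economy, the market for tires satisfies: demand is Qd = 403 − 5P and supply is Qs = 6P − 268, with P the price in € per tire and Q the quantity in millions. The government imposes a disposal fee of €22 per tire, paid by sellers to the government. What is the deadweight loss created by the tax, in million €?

Deadweight loss = €660 million.

Before the tax: set 403 − 5P = 6P − 268 → P* = €61, Q* = 98.
With the tax collected from sellers, supply shifts: Qs = 6(P − 22) − 268.
Solving gives Q = 38 with buyers paying €73 and sellers receiving €51 (the €22 wedge).
Quantity falls by |ΔQ| = |98 − 38| = 60.
DWL = ½ · t · |ΔQ| = ½ · 22 · 60 = €660.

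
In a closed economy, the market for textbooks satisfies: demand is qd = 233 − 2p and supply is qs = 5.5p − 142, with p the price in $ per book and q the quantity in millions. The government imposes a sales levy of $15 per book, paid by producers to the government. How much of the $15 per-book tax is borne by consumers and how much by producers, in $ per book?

Consumers bear $11 per book; producers bear $4 per book.

Without the tax, 233 − 2p = 5.5p − 142 gives 7.5p = 375, so p* = $50 and q* = 133.
With the tax collected from producers, supply shifts: qs = 5.5(p − 15) − 142.
Solving gives q = 111 with consumers paying $61 and producers receiving $46 (the $15 wedge).
Burden on consumers: $11; on producers: $4. (They sum to $15.)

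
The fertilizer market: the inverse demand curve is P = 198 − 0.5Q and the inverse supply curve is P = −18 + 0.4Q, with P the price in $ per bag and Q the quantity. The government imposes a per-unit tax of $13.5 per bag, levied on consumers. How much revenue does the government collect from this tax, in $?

Tax revenue = $3037.5.

Inverting to Q(P) form: Qd = 396 − 2P; Qs = 2.5P + 45.
Before the tax: set 396 − 2P = 2.5P + 45 → P* = $78, Q* = 240.
With the tax collected from consumers, demand (in seller-price terms) shifts: Qd = 396 − 2(P + 13.5).
New equilibrium: consumers pay $85.5, producers receive $72, Q = 225. (Wedge: Pb − Ps = 13.5.)
Revenue = t · Q = 13.5 · 225 = $3037.5.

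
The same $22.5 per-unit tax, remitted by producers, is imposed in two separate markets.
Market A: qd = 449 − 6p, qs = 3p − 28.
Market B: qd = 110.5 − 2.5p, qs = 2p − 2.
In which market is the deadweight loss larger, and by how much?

Market A: pre-tax p* = $53, q* = 131; post-tax q = 86; deadweight loss = $506.25.
Market B: pre-tax p* = $25, q* = 48; post-tax q = 23; deadweight loss = $281.25.
Difference: $506.25 vs $281.25 → market A is larger by $225.

Market A, by $225.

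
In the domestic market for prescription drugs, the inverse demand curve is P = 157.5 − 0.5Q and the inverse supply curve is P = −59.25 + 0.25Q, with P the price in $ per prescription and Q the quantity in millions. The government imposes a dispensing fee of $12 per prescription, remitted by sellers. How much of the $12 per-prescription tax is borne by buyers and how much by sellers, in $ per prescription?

Buyers bear $8 per prescription; sellers bear $4 per prescription.

Rewrite in direct form: Qd = 315 − 2P and Qs = 4P + 237.
Before the tax: set 315 − 2P = 4P + 237 → P* = $13, Q* = 289.
With the tax collected from sellers, supply shifts: Qs = 4(P − 12) + 237.
New equilibrium: buyers pay $21, sellers receive $9, Q = 273. (Wedge: Pb − Ps = 12.)
Burden on buyers: $8; on sellers: $4. (They sum to $12.)
The less price-elastic side of the market bears the larger share of a per-unit tax.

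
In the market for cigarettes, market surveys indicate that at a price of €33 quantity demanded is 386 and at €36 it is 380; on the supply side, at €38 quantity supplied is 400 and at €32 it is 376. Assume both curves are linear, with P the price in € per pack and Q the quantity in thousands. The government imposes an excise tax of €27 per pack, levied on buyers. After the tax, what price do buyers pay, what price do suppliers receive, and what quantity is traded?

Buyers pay €52; suppliers receive €25; quantity = 348.

Demand slope: (380 − 386)/(36 − 33) = -2, so Qd = 452 − 2P.
Supply slope: (376 − 400)/(32 − 38) = 4, so Qs = 4P + 248.
Without the tax, 452 − 2P = 4P + 248 gives 6P = 204, so P* = €34 and Q* = 384.
With the tax collected from buyers, demand (in seller-price terms) shifts: Qd = 452 − 2(P + 27).
Solving gives Q = 348 with buyers paying €52 and suppliers receiving €25 (the €27 wedge).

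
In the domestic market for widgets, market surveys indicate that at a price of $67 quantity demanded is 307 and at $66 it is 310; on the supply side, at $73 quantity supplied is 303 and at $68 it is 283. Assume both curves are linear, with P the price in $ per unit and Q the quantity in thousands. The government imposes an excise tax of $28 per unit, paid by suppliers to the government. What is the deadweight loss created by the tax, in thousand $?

Demand slope: (310 − 307)/(66 − 67) = -3, so Qd = 508 − 3P.
Supply slope: (283 − 303)/(68 − 73) = 4, so Qs = 4P + 11.
Before the tax: set 508 − 3P = 4P + 11 → P* = $71, Q* = 295.
With the tax collected from suppliers, supply shifts: Qs = 4(P − 28) + 11.
Solving gives Q = 247 with buyers paying $87 and suppliers receiving $59 (the $28 wedge).
Quantity falls by |ΔQ| = |295 − 247| = 48.
DWL = ½ · t · |ΔQ| = ½ · 28 · 48 = $672.

Deadweight loss = $672 thousand.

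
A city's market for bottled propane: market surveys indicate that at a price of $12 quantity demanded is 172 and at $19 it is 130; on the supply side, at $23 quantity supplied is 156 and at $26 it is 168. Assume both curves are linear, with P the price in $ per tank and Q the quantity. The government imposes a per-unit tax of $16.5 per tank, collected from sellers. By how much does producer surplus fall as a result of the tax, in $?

Demand slope: (130 − 172)/(19 − 12) = -6, so Qd = 244 − 6P.
Supply slope: (168 − 156)/(26 − 23) = 4, so Qs = 4P + 64.
Before the tax: set 244 − 6P = 4P + 64 → P* = $18, Q* = 136.
With the tax collected from sellers, supply shifts: Qs = 4(P − 16.5) + 64.
New equilibrium: consumers pay $24.6, sellers receive $8.1, Q = 96.4. (Wedge: Pb − Ps = 16.5.)
ΔPS is the trapezoid between Q = 96.4 and Q = 136 of height $9.9: ½ · (136 + 96.4) · 9.9 = $1150.38.

Producer surplus falls by $1150.38.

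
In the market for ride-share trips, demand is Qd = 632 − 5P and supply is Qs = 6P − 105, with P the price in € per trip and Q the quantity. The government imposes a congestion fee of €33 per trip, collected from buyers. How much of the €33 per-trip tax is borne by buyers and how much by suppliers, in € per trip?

Buyers bear €18 per trip; suppliers bear €15 per trip.

Before the tax: set 632 − 5P = 6P − 105 → P* = €67, Q* = 297.
With the tax collected from buyers, demand (in seller-price terms) shifts: Qd = 632 − 5(P + 33).
New equilibrium: buyers pay €85, suppliers receive €52, Q = 207. (Wedge: Pb − Ps = 33.)
Burden on buyers: €18; on suppliers: €15. (They sum to €33.)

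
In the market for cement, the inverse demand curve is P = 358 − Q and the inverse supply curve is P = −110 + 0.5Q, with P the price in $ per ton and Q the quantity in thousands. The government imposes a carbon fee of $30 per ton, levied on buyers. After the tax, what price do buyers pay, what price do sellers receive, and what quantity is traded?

Buyers pay $66; sellers receive $36; quantity = 292.

Inverting to Q(P) form: Qd = 358 − P; Qs = 2P + 220.
Before the tax: set 358 − P = 2P + 220 → P* = $46, Q* = 312.
With the tax collected from buyers, demand (in seller-price terms) shifts: Qd = 358 − (P + 30).
Solving gives Q = 292 with buyers paying $66 and sellers receiving $36 (the $30 wedge).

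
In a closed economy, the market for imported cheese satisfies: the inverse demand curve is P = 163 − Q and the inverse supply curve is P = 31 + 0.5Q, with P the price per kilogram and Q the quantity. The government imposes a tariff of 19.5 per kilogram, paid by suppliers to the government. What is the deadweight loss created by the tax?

Rewrite in direct form: Qd = 163 − P and Qs = 2P − 62.
Without the tax, 163 − P = 2P − 62 gives 3P = 225, so P* = 75 and Q* = 88.
With the tax collected from suppliers, supply shifts: Qs = 2(P − 19.5) − 62.
Solving gives Q = 75 with buyers paying 88 and suppliers receiving 68.5 (the 19.5 wedge).
Quantity falls by |ΔQ| = |88 − 75| = 13.
DWL = ½ · t · |ΔQ| = ½ · 19.5 · 13 = 126.75.

Deadweight loss = 126.75.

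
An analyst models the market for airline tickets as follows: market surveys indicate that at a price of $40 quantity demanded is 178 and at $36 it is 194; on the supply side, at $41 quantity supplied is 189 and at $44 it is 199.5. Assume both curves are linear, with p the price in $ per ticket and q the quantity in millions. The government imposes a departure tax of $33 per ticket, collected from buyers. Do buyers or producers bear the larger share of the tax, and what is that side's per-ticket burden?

Demand slope: (194 − 178)/(36 − 40) = -4, so qd = 338 − 4p.
Supply slope: (199.5 − 189)/(44 − 41) = 3.5, so qs = 3.5p + 45.5.
Before the tax: set 338 − 4p = 3.5p + 45.5 → p* = $39, q* = 182.
With the tax collected from buyers, demand (in seller-price terms) shifts: qd = 338 − 4(p + 33).
Solving gives q = 120.4 with buyers paying $54.4 and producers receiving $21.4 (the $33 wedge).
Per-ticket burden: buyers $15.4, producers $17.6.
Producers take the larger share because supply is less price-elastic here (demand slope 4 vs supply slope 3.5).

Producers bear the larger share: $17.6 per ticket.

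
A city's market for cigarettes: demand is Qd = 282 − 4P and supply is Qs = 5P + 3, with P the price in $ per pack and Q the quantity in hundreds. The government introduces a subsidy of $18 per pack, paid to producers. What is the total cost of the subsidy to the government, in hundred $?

Before the subsidy: set 282 − 4P = 5P + 3 → P* = $31, Q* = 158.
With a per-unit subsidy paid to producers, each receives P + 18 per unit sold, so supply becomes Qs = 5(P + 18) + 3.
Solving gives Q = 198 with consumers paying $21 and producers receiving $39 (the $18 wedge).
Outlay = t · Q = 18 · 198 = $3564.

Government outlay = $3564 hundred.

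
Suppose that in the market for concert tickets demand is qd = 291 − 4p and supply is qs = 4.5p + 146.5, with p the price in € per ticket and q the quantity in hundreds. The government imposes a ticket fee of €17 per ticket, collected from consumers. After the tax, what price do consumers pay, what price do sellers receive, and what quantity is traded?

Before the tax: set 291 − 4p = 4.5p + 146.5 → p* = €17, q* = 223.
With the tax collected from consumers, demand (in seller-price terms) shifts: qd = 291 − 4(p + 17).
New equilibrium: consumers pay €26, sellers receive €9, q = 187. (Wedge: pb − ps = 17.)

Consumers pay €26; sellers receive €9; quantity = 187.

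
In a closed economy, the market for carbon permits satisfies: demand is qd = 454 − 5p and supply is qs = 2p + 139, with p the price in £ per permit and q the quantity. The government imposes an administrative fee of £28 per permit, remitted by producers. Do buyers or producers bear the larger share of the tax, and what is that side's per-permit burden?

Before the tax: set 454 − 5p = 2p + 139 → p* = £45, q* = 229.
With the tax collected from producers, supply shifts: qs = 2(p − 28) + 139.
Solving gives q = 189 with buyers paying £53 and producers receiving £25 (the £28 wedge).
Per-permit burden: buyers £8, producers £20.
Producers take the larger share because supply is less price-elastic here (demand slope 5 vs supply slope 2).
The less price-elastic side of the market bears the larger share of a per-unit tax.

Producers bear the larger share: £20 per permit.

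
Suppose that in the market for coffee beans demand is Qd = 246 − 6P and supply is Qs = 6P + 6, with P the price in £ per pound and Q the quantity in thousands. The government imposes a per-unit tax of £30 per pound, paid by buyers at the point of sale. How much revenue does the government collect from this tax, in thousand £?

Tax revenue = £1080 thousand.

Before the tax: set 246 − 6P = 6P + 6 → P* = £20, Q* = 126.
With the tax collected from buyers, demand (in seller-price terms) shifts: Qd = 246 − 6(P + 30).
New equilibrium: buyers pay £35, suppliers receive £5, Q = 36. (Wedge: Pb − Ps = 30.)
Revenue = t · Q = 30 · 36 = £1080.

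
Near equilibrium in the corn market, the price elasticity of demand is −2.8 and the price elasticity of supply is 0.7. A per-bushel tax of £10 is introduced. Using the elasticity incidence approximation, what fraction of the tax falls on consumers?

Incidence ratio: consumers' share ≈ εs / (εs + |εd|) = 0.7 / (0.7 + 2.8) = 0.2.
Supply is the less elastic side, so consumers bear the smaller share.

Consumers' share ≈ 0.2.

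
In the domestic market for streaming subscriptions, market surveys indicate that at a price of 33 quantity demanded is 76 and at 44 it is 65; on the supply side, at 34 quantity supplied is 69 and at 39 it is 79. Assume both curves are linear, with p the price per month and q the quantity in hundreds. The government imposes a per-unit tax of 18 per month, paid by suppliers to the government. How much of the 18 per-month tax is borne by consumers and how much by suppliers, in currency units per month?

Demand slope: (65 − 76)/(44 − 33) = -1, so qd = 109 − p.
Supply slope: (79 − 69)/(39 − 34) = 2, so qs = 2p + 1.
Before the tax: set 109 − p = 2p + 1 → p* = 36, q* = 73.
With the tax collected from suppliers, supply shifts: qs = 2(p − 18) + 1.
New equilibrium: consumers pay 48, suppliers receive 30, q = 61. (Wedge: pb − ps = 18.)
Burden on consumers: 12; on suppliers: 6. (They sum to 18.)
The less price-elastic side of the market bears the larger share of a per-unit tax.

Consumers bear 12 per month; suppliers bear 6 per month.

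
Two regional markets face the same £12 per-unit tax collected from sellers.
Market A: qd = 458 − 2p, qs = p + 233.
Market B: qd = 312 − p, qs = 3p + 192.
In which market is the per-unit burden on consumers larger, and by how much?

Market B, by £5.

Market A: pre-tax p* = £75, q* = 308; post-tax q = 300; per-unit burden on consumers = £4.
Market B: pre-tax p* = £30, q* = 282; post-tax q = 273; per-unit burden on consumers = £9.
Difference: £4 vs £9 → market B is larger by £5.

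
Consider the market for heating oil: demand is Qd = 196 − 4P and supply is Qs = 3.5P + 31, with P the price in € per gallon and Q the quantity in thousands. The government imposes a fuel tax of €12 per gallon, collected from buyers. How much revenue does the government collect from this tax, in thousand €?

Before the tax: set 196 − 4P = 3.5P + 31 → P* = €22, Q* = 108.
With the tax collected from buyers, demand (in seller-price terms) shifts: Qd = 196 − 4(P + 12).
New equilibrium: buyers pay €27.6, sellers receive €15.6, Q = 85.6. (Wedge: Pb − Ps = 12.)
Revenue = t · Q = 12 · 85.6 = €1027.2.

Tax revenue = €1027.2 thousand.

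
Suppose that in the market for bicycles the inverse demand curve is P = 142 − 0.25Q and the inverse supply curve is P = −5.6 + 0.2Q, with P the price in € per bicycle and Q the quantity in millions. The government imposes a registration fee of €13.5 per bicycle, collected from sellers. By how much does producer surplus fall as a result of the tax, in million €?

Rewrite in direct form: Qd = 568 − 4P and Qs = 5P + 28.
Before the tax: set 568 − 4P = 5P + 28 → P* = €60, Q* = 328.
With the tax collected from sellers, supply shifts: Qs = 5(P − 13.5) + 28.
Solving gives Q = 298 with buyers paying €67.5 and sellers receiving €54 (the €13.5 wedge).
ΔPS is the trapezoid between Q = 298 and Q = 328 of height €6: ½ · (328 + 298) · 6 = €1878.

Producer surplus falls by €1878 million.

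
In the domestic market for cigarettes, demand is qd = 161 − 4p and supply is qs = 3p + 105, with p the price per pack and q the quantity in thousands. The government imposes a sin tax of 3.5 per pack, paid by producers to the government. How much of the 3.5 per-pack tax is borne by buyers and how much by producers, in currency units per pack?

Before the tax: set 161 − 4p = 3p + 105 → p* = 8, q* = 129.
With the tax collected from producers, supply shifts: qs = 3(p − 3.5) + 105.
New equilibrium: buyers pay 9.5, producers receive 6, q = 123. (Wedge: pb − ps = 3.5.)
Burden on buyers: 1.5; on producers: 2. (They sum to 3.5.)
The less price-elastic side of the market bears the larger share of a per-unit tax.

Buyers bear 1.5 per pack; producers bear 2 per pack.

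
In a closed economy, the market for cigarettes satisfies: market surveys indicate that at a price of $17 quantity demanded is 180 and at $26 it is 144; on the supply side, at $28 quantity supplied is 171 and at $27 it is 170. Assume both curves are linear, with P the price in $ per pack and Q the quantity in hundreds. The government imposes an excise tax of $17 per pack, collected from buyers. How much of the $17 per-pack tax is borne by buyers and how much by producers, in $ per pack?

Demand slope: (144 − 180)/(26 − 17) = -4, so Qd = 248 − 4P.
Supply slope: (170 − 171)/(27 − 28) = 1, so Qs = P + 143.
Without the tax, 248 − 4P = P + 143 gives 5P = 105, so P* = $21 and Q* = 164.
With the tax collected from buyers, demand (in seller-price terms) shifts: Qd = 248 − 4(P + 17).
Solving gives Q = 150.4 with buyers paying $24.4 and producers receiving $7.4 (the $17 wedge).
Burden on buyers: $3.4; on producers: $13.6. (They sum to $17.)

Buyers bear $3.4 per pack; producers bear $13.6 per pack.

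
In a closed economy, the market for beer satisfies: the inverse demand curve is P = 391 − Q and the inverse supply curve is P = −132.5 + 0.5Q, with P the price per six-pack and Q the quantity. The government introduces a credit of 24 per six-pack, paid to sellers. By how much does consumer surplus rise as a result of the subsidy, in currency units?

Inverting to Q(P) form: Qd = 391 − P; Qs = 2P + 265.
Before the subsidy: set 391 − P = 2P + 265 → P* = 42, Q* = 349.
With a per-unit subsidy paid to sellers, each receives P + 24 per unit sold, so supply becomes Qs = 2(P + 24) + 265.
New equilibrium: consumers pay 26, sellers receive 50, Q = 365. (Wedge: Pb − Ps = −24.)
ΔCS is the trapezoid between Q = 365 and Q = 349 of height 16: ½ · (349 + 365) · 16 = 5712.

Consumer surplus rises by 5712.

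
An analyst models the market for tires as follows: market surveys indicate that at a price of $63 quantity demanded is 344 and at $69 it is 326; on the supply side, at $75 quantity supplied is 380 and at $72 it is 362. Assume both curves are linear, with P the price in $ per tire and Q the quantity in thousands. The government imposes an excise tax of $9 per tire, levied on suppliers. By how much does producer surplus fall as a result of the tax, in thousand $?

Producer surplus falls by $969 thousand.

Demand slope: (326 − 344)/(69 − 63) = -3, so Qd = 533 − 3P.
Supply slope: (362 − 380)/(72 − 75) = 6, so Qs = 6P − 70.
Before the tax: set 533 − 3P = 6P − 70 → P* = $67, Q* = 332.
With the tax collected from suppliers, supply shifts: Qs = 6(P − 9) − 70.
Solving gives Q = 314 with consumers paying $73 and suppliers receiving $64 (the $9 wedge).
ΔPS is the trapezoid between Q = 314 and Q = 332 of height $3: ½ · (332 + 314) · 3 = $969.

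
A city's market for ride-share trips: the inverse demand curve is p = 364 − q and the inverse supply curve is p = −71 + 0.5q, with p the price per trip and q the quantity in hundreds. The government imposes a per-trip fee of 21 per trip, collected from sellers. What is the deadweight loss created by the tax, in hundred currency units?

Deadweight loss = 147 hundred.

Inverting to q(p) form: qd = 364 − p; qs = 2p + 142.
Without the tax, 364 − p = 2p + 142 gives 3p = 222, so p* = 74 and q* = 290.
With the tax collected from sellers, supply shifts: qs = 2(p − 21) + 142.
New equilibrium: buyers pay 88, sellers receive 67, q = 276. (Wedge: pb − ps = 21.)
Quantity falls by |ΔQ| = |290 − 276| = 14.
DWL = ½ · t · |ΔQ| = ½ · 21 · 14 = 147.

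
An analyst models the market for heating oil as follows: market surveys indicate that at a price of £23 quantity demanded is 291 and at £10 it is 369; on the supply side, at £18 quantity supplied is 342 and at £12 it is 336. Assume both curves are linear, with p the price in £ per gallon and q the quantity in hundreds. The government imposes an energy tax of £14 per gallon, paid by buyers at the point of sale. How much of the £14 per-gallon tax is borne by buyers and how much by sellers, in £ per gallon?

Demand slope: (369 − 291)/(10 − 23) = -6, so qd = 429 − 6p.
Supply slope: (336 − 342)/(12 − 18) = 1, so qs = p + 324.
Without the tax, 429 − 6p = p + 324 gives 7p = 105, so p* = £15 and q* = 339.
With the tax collected from buyers, demand (in seller-price terms) shifts: qd = 429 − 6(p + 14).
Solving gives q = 327 with buyers paying £17 and sellers receiving £3 (the £14 wedge).
Burden on buyers: £2; on sellers: £12. (They sum to £14.)
The less price-elastic side of the market bears the larger share of a per-unit tax.

Buyers bear £2 per gallon; sellers bear £12 per gallon.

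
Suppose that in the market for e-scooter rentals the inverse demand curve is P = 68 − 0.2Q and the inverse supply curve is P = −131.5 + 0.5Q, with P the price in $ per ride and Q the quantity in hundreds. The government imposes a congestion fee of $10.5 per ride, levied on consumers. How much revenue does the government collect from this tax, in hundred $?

Rewrite in direct form: Qd = 340 − 5P and Qs = 2P + 263.
Without the tax, 340 − 5P = 2P + 263 gives 7P = 77, so P* = $11 and Q* = 285.
With the tax collected from consumers, demand (in seller-price terms) shifts: Qd = 340 − 5(P + 10.5).
New equilibrium: consumers pay $14, suppliers receive $3.5, Q = 270. (Wedge: Pb − Ps = 10.5.)
Revenue = t · Q = 10.5 · 270 = $2835.

Tax revenue = $2835 hundred.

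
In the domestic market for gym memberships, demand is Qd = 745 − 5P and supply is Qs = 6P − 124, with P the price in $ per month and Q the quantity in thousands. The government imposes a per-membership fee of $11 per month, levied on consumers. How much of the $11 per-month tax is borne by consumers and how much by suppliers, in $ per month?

Consumers bear $6 per month; suppliers bear $5 per month.

Before the tax: set 745 − 5P = 6P − 124 → P* = $79, Q* = 350.
With the tax collected from consumers, demand (in seller-price terms) shifts: Qd = 745 − 5(P + 11).
Solving gives Q = 320 with consumers paying $85 and suppliers receiving $74 (the $11 wedge).
Burden on consumers: $6; on suppliers: $5. (They sum to $11.)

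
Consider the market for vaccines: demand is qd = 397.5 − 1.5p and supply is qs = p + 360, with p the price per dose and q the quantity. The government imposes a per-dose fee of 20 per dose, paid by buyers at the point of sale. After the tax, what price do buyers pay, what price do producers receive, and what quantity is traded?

Buyers pay 23; producers receive 3; quantity = 363.

Without the tax, 397.5 − 1.5p = p + 360 gives 2.5p = 37.5, so p* = 15 and q* = 375.
With the tax collected from buyers, demand (in seller-price terms) shifts: qd = 397.5 − 1.5(p + 20).
Solving gives q = 363 with buyers paying 23 and producers receiving 3 (the 20 wedge).
The less price-elastic side of the market bears the larger share of a per-unit tax.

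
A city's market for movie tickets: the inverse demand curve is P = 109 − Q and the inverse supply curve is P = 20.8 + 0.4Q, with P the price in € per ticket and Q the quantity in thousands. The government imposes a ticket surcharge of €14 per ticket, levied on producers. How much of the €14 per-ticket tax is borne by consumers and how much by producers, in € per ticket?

Rewrite in direct form: Qd = 109 − P and Qs = 2.5P − 52.
Before the tax: set 109 − P = 2.5P − 52 → P* = €46, Q* = 63.
With the tax collected from producers, supply shifts: Qs = 2.5(P − 14) − 52.
Solving gives Q = 53 with consumers paying €56 and producers receiving €42 (the €14 wedge).
Burden on consumers: €10; on producers: €4. (They sum to €14.)
The less price-elastic side of the market bears the larger share of a per-unit tax.

Consumers bear €10 per ticket; producers bear €4 per ticket.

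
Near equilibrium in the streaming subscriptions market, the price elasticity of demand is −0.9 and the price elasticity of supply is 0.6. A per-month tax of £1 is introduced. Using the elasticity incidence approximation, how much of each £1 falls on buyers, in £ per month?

Buyers bear ≈ £0.4 per month.

Incidence ratio: buyers' share ≈ εs / (εs + |εd|) = 0.6 / (0.6 + 0.9) = 0.4.
So buyers bear ≈ 0.4 × £1 = £0.4; suppliers bear £0.6.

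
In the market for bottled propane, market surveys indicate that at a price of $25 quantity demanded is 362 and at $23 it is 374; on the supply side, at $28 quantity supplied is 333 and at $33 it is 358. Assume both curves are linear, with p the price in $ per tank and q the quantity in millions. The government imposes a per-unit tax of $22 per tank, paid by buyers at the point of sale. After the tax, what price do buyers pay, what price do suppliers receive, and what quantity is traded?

Buyers pay $39; suppliers receive $17; quantity = 278.

Demand slope: (374 − 362)/(23 − 25) = -6, so qd = 512 − 6p.
Supply slope: (358 − 333)/(33 − 28) = 5, so qs = 5p + 193.
Before the tax: set 512 − 6p = 5p + 193 → p* = $29, q* = 338.
With the tax collected from buyers, demand (in seller-price terms) shifts: qd = 512 − 6(p + 22).
New equilibrium: buyers pay $39, suppliers receive $17, q = 278. (Wedge: pb − ps = 22.)
The less price-elastic side of the market bears the larger share of a per-unit tax.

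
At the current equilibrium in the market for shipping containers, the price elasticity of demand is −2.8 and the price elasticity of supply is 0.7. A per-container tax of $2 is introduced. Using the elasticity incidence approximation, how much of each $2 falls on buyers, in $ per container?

Buyers bear ≈ $0.4 per container.

Incidence ratio: buyers' share ≈ εs / (εs + |εd|) = 0.7 / (0.7 + 2.8) = 0.2.
So buyers bear ≈ 0.2 × $2 = $0.4; suppliers bear $1.6.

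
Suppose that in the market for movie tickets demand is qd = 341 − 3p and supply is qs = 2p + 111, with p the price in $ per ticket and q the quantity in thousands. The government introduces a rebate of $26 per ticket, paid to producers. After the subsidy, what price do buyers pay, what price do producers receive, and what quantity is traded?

Buyers pay $35.6; producers receive $61.6; quantity = 234.2.

Without the subsidy, 341 − 3p = 2p + 111 gives 5p = 230, so p* = $46 and q* = 203.
With a per-unit subsidy paid to producers, each receives p + 26 per unit sold, so supply becomes qs = 2(p + 26) + 111.
Solving gives q = 234.2 with buyers paying $35.6 and producers receiving $61.6 (the $26 wedge).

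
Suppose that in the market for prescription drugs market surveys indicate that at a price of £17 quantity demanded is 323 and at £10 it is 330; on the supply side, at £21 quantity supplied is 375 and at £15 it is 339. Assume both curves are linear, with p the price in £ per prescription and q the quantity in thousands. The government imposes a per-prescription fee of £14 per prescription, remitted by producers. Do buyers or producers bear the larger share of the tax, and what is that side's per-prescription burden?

Buyers bear the larger share: £12 per prescription.

Demand slope: (330 − 323)/(10 − 17) = -1, so qd = 340 − p.
Supply slope: (339 − 375)/(15 − 21) = 6, so qs = 6p + 249.
Before the tax: set 340 − p = 6p + 249 → p* = £13, q* = 327.
With the tax collected from producers, supply shifts: qs = 6(p − 14) + 249.
Solving gives q = 315 with buyers paying £25 and producers receiving £11 (the £14 wedge).
Per-prescription burden: buyers £12, producers £2.
Buyers take the larger share because demand is less price-elastic here (demand slope 1 vs supply slope 6).
The less price-elastic side of the market bears the larger share of a per-unit tax.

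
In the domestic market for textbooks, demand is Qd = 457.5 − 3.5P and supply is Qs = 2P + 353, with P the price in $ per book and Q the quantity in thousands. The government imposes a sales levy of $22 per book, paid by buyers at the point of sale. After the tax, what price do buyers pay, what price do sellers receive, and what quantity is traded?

Buyers pay $27; sellers receive $5; quantity = 363.

Before the tax: set 457.5 − 3.5P = 2P + 353 → P* = $19, Q* = 391.
With the tax collected from buyers, demand (in seller-price terms) shifts: Qd = 457.5 − 3.5(P + 22).
New equilibrium: buyers pay $27, sellers receive $5, Q = 363. (Wedge: Pb − Ps = 22.)
The less price-elastic side of the market bears the larger share of a per-unit tax.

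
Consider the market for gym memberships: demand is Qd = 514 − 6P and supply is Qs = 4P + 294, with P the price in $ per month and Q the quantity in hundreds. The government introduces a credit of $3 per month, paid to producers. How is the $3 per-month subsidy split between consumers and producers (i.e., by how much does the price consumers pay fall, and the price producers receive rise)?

Consumers gain $1.2 per month; producers gain $1.8 per month.

Before the subsidy: set 514 − 6P = 4P + 294 → P* = $22, Q* = 382.
With a per-unit subsidy paid to producers, each receives P + 3 per unit sold, so supply becomes Qs = 4(P + 3) + 294.
New equilibrium: consumers pay $20.8, producers receive $23.8, Q = 389.2. (Wedge: Pb − Ps = −3.)
Gain to consumers: $1.2; to producers: $1.8. (They sum to $3.)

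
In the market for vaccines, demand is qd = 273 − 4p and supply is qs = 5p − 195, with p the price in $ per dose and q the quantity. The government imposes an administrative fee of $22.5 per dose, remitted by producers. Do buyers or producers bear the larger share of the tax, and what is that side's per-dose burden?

Before the tax: set 273 − 4p = 5p − 195 → p* = $52, q* = 65.
With the tax collected from producers, supply shifts: qs = 5(p − 22.5) − 195.
Solving gives q = 15 with buyers paying $64.5 and producers receiving $42 (the $22.5 wedge).
Per-dose burden: buyers $12.5, producers $10.
Buyers take the larger share because demand is less price-elastic here (demand slope 4 vs supply slope 5).

Buyers bear the larger share: $12.5 per dose.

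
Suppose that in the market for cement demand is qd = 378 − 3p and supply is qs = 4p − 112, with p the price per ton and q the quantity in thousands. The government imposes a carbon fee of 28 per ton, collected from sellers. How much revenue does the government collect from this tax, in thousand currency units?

Tax revenue = 3360 thousand.

Before the tax: set 378 − 3p = 4p − 112 → p* = 70, q* = 168.
With the tax collected from sellers, supply shifts: qs = 4(p − 28) − 112.
Solving gives q = 120 with consumers paying 86 and sellers receiving 58 (the 28 wedge).
Revenue = t · Q = 28 · 120 = 3360.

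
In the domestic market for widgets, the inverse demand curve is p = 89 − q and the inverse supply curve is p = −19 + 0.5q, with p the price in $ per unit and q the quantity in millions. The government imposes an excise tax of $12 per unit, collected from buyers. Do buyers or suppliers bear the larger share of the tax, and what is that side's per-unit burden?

Inverting to q(p) form: qd = 89 − p; qs = 2p + 38.
Without the tax, 89 − p = 2p + 38 gives 3p = 51, so p* = $17 and q* = 72.
With the tax collected from buyers, demand (in seller-price terms) shifts: qd = 89 − (p + 12).
New equilibrium: buyers pay $25, suppliers receive $13, q = 64. (Wedge: pb − ps = 12.)
Per-unit burden: buyers $8, suppliers $4.
Buyers take the larger share because demand is less price-elastic here (demand slope 1 vs supply slope 2).
The less price-elastic side of the market bears the larger share of a per-unit tax.

Buyers bear the larger share: $8 per unit.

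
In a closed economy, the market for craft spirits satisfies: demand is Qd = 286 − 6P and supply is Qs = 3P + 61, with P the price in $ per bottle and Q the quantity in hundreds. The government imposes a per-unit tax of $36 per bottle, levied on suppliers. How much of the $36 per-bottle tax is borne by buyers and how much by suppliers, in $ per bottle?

Before the tax: set 286 − 6P = 3P + 61 → P* = $25, Q* = 136.
With the tax collected from suppliers, supply shifts: Qs = 3(P − 36) + 61.
New equilibrium: buyers pay $37, suppliers receive $1, Q = 64. (Wedge: Pb − Ps = 36.)
Burden on buyers: $12; on suppliers: $24. (They sum to $36.)
The less price-elastic side of the market bears the larger share of a per-unit tax.

Buyers bear $12 per bottle; suppliers bear $24 per bottle.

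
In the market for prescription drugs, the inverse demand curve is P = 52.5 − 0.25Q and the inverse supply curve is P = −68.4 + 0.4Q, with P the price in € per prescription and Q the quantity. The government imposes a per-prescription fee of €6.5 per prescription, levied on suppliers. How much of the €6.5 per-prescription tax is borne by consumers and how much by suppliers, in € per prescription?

Rewrite in direct form: Qd = 210 − 4P and Qs = 2.5P + 171.
Without the tax, 210 − 4P = 2.5P + 171 gives 6.5P = 39, so P* = €6 and Q* = 186.
With the tax collected from suppliers, supply shifts: Qs = 2.5(P − 6.5) + 171.
Solving gives Q = 176 with consumers paying €8.5 and suppliers receiving €2 (the €6.5 wedge).
Burden on consumers: €2.5; on suppliers: €4. (They sum to €6.5.)
The less price-elastic side of the market bears the larger share of a per-unit tax.

Consumers bear €2.5 per prescription; suppliers bear €4 per prescription.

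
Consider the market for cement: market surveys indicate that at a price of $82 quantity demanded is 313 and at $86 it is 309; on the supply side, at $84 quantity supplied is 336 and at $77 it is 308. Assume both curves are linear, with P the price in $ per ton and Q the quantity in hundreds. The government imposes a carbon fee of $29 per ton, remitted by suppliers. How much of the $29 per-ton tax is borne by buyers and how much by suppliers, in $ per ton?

Demand slope: (309 − 313)/(86 − 82) = -1, so Qd = 395 − P.
Supply slope: (308 − 336)/(77 − 84) = 4, so Qs = 4P.
Before the tax: set 395 − P = 4P → P* = $79, Q* = 316.
With the tax collected from suppliers, supply shifts: Qs = 4(P − 29).
Solving gives Q = 292.8 with buyers paying $102.2 and suppliers receiving $73.2 (the $29 wedge).
Burden on buyers: $23.2; on suppliers: $5.8. (They sum to $29.)

Buyers bear $23.2 per ton; suppliers bear $5.8 per ton.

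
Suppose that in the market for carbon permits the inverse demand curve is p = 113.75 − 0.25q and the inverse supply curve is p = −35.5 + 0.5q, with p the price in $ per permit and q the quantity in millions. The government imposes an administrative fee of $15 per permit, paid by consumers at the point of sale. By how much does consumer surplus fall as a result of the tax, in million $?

Rewrite in direct form: qd = 455 − 4p and qs = 2p + 71.
Without the tax, 455 − 4p = 2p + 71 gives 6p = 384, so p* = $64 and q* = 199.
With the tax collected from consumers, demand (in seller-price terms) shifts: qd = 455 − 4(p + 15).
Solving gives q = 179 with consumers paying $69 and producers receiving $54 (the $15 wedge).
ΔCS is the trapezoid between Q = 179 and Q = 199 of height $5: ½ · (199 + 179) · 5 = $945.

Consumer surplus falls by $945 million.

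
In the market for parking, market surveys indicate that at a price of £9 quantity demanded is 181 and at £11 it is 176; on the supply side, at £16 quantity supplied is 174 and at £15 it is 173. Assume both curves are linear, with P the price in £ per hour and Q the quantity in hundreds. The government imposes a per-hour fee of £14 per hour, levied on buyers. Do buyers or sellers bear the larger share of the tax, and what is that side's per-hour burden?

Demand slope: (176 − 181)/(11 − 9) = -2.5, so Qd = 203.5 − 2.5P.
Supply slope: (173 − 174)/(15 − 16) = 1, so Qs = P + 158.
Before the tax: set 203.5 − 2.5P = P + 158 → P* = £13, Q* = 171.
With the tax collected from buyers, demand (in seller-price terms) shifts: Qd = 203.5 − 2.5(P + 14).
Solving gives Q = 161 with buyers paying £17 and sellers receiving £3 (the £14 wedge).
Per-hour burden: buyers £4, sellers £10.
Sellers take the larger share because supply is less price-elastic here (demand slope 2.5 vs supply slope 1).

Sellers bear the larger share: £10 per hour.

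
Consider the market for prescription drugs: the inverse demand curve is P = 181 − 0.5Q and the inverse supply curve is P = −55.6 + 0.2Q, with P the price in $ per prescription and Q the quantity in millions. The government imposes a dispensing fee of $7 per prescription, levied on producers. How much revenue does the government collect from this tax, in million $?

Rewrite in direct form: Qd = 362 − 2P and Qs = 5P + 278.
Before the tax: set 362 − 2P = 5P + 278 → P* = $12, Q* = 338.
With the tax collected from producers, supply shifts: Qs = 5(P − 7) + 278.
New equilibrium: consumers pay $17, producers receive $10, Q = 328. (Wedge: Pb − Ps = 7.)
Revenue = t · Q = 7 · 328 = $2296.

Tax revenue = $2296 million.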